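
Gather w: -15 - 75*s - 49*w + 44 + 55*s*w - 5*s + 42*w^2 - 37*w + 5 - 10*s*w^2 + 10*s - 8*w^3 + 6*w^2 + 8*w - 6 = -70*s - 8*w^3 + w^2*(48 - 10*s) + w*(55*s - 78) + 28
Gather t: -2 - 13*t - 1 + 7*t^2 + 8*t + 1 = 7*t^2 - 5*t - 2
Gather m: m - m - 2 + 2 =0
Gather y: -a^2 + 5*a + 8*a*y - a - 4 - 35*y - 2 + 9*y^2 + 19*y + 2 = -a^2 + 4*a + 9*y^2 + y*(8*a - 16) - 4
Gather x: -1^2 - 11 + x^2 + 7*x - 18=x^2 + 7*x - 30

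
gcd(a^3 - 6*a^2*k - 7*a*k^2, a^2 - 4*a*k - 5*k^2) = a + k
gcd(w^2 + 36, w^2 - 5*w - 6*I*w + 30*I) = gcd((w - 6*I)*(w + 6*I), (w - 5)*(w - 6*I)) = w - 6*I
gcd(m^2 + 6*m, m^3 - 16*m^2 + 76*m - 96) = 1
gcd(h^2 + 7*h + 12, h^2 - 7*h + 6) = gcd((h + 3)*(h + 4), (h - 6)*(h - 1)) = 1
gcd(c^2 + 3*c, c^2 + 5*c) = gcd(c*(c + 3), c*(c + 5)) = c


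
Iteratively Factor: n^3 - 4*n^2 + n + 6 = (n - 2)*(n^2 - 2*n - 3) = (n - 2)*(n + 1)*(n - 3)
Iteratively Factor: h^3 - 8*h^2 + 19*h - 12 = (h - 1)*(h^2 - 7*h + 12) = (h - 4)*(h - 1)*(h - 3)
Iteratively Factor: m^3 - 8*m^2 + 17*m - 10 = (m - 5)*(m^2 - 3*m + 2) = (m - 5)*(m - 1)*(m - 2)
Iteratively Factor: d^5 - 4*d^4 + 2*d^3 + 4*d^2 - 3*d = (d - 1)*(d^4 - 3*d^3 - d^2 + 3*d) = (d - 1)^2*(d^3 - 2*d^2 - 3*d) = (d - 1)^2*(d + 1)*(d^2 - 3*d) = (d - 3)*(d - 1)^2*(d + 1)*(d)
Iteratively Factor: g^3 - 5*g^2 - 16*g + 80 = (g - 5)*(g^2 - 16) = (g - 5)*(g + 4)*(g - 4)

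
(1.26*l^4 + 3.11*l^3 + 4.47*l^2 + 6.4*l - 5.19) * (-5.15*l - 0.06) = -6.489*l^5 - 16.0921*l^4 - 23.2071*l^3 - 33.2282*l^2 + 26.3445*l + 0.3114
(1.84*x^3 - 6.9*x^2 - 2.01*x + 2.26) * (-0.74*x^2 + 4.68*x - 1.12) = -1.3616*x^5 + 13.7172*x^4 - 32.8654*x^3 - 3.3512*x^2 + 12.828*x - 2.5312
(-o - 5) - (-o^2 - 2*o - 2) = o^2 + o - 3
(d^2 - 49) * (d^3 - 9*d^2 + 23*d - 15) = d^5 - 9*d^4 - 26*d^3 + 426*d^2 - 1127*d + 735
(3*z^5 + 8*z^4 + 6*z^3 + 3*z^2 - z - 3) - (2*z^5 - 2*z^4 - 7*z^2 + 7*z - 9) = z^5 + 10*z^4 + 6*z^3 + 10*z^2 - 8*z + 6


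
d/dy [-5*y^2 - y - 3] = -10*y - 1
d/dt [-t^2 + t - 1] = 1 - 2*t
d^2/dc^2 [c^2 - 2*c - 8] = 2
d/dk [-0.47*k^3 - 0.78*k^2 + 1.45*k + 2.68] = -1.41*k^2 - 1.56*k + 1.45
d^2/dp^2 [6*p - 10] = 0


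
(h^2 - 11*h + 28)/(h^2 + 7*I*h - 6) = (h^2 - 11*h + 28)/(h^2 + 7*I*h - 6)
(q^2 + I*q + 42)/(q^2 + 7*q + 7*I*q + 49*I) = (q - 6*I)/(q + 7)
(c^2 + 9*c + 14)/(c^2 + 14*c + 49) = (c + 2)/(c + 7)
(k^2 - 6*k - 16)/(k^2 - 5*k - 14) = (k - 8)/(k - 7)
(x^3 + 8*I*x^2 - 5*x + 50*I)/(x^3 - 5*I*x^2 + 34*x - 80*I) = (x + 5*I)/(x - 8*I)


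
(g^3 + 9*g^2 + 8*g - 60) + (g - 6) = g^3 + 9*g^2 + 9*g - 66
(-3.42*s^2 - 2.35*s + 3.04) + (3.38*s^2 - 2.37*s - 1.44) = -0.04*s^2 - 4.72*s + 1.6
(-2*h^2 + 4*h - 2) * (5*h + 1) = -10*h^3 + 18*h^2 - 6*h - 2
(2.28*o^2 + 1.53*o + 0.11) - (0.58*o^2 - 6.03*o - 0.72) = 1.7*o^2 + 7.56*o + 0.83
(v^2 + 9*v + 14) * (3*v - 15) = 3*v^3 + 12*v^2 - 93*v - 210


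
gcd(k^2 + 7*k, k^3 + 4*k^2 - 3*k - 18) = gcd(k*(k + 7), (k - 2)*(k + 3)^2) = 1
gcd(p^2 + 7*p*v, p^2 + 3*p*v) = p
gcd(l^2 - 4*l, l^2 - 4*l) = l^2 - 4*l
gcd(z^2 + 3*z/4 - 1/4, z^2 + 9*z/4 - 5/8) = z - 1/4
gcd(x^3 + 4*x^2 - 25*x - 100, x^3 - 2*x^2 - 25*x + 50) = x^2 - 25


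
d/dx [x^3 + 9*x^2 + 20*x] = 3*x^2 + 18*x + 20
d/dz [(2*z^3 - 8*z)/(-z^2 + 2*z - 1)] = 2*(-z^3 + 3*z^2 - 4*z - 4)/(z^3 - 3*z^2 + 3*z - 1)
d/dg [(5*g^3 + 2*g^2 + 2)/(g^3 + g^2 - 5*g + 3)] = (3*g^3 - 47*g^2 - 18*g - 10)/(g^5 + 3*g^4 - 6*g^3 - 10*g^2 + 21*g - 9)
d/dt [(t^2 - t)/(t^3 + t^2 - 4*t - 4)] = (-t*(t - 1)*(3*t^2 + 2*t - 4) + (2*t - 1)*(t^3 + t^2 - 4*t - 4))/(t^3 + t^2 - 4*t - 4)^2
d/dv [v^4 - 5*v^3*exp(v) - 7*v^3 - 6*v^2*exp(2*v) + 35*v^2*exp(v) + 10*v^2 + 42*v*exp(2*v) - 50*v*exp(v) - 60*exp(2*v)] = -5*v^3*exp(v) + 4*v^3 - 12*v^2*exp(2*v) + 20*v^2*exp(v) - 21*v^2 + 72*v*exp(2*v) + 20*v*exp(v) + 20*v - 78*exp(2*v) - 50*exp(v)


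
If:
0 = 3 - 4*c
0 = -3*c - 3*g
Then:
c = 3/4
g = -3/4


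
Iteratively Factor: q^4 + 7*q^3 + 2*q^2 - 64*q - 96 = (q - 3)*(q^3 + 10*q^2 + 32*q + 32) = (q - 3)*(q + 4)*(q^2 + 6*q + 8) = (q - 3)*(q + 4)^2*(q + 2)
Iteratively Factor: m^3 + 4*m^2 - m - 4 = (m - 1)*(m^2 + 5*m + 4) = (m - 1)*(m + 4)*(m + 1)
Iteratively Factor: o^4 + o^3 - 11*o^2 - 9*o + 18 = (o + 3)*(o^3 - 2*o^2 - 5*o + 6) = (o - 1)*(o + 3)*(o^2 - o - 6) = (o - 3)*(o - 1)*(o + 3)*(o + 2)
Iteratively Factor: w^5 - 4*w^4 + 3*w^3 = (w - 1)*(w^4 - 3*w^3) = w*(w - 1)*(w^3 - 3*w^2) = w^2*(w - 1)*(w^2 - 3*w) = w^2*(w - 3)*(w - 1)*(w)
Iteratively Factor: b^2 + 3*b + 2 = (b + 1)*(b + 2)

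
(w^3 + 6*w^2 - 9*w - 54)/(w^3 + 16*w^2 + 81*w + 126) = (w - 3)/(w + 7)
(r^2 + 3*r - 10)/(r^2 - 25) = (r - 2)/(r - 5)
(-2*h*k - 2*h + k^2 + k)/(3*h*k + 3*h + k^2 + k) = (-2*h + k)/(3*h + k)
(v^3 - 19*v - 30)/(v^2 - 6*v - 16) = (v^2 - 2*v - 15)/(v - 8)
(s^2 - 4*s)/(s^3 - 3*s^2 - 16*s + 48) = s/(s^2 + s - 12)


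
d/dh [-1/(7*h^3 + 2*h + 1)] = (21*h^2 + 2)/(7*h^3 + 2*h + 1)^2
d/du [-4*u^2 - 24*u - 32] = -8*u - 24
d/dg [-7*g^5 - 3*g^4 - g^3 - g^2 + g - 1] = -35*g^4 - 12*g^3 - 3*g^2 - 2*g + 1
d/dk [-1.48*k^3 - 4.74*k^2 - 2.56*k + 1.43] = -4.44*k^2 - 9.48*k - 2.56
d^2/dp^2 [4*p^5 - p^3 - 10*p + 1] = 80*p^3 - 6*p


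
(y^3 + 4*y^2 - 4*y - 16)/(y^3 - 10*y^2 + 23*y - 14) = (y^2 + 6*y + 8)/(y^2 - 8*y + 7)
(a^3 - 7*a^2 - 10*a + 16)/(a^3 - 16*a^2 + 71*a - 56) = (a + 2)/(a - 7)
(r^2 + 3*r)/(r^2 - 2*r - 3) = r*(r + 3)/(r^2 - 2*r - 3)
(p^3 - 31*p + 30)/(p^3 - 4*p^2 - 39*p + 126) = (p^2 - 6*p + 5)/(p^2 - 10*p + 21)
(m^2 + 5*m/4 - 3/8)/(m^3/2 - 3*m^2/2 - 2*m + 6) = (8*m^2 + 10*m - 3)/(4*(m^3 - 3*m^2 - 4*m + 12))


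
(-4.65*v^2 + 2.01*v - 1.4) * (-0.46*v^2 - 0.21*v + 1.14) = 2.139*v^4 + 0.0519000000000001*v^3 - 5.0791*v^2 + 2.5854*v - 1.596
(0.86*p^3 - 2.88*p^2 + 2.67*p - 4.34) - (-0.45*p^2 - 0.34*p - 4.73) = 0.86*p^3 - 2.43*p^2 + 3.01*p + 0.390000000000001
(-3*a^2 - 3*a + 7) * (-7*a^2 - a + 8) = 21*a^4 + 24*a^3 - 70*a^2 - 31*a + 56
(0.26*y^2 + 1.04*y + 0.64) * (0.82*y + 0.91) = 0.2132*y^3 + 1.0894*y^2 + 1.4712*y + 0.5824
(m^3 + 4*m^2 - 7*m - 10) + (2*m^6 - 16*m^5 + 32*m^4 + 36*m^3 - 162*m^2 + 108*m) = 2*m^6 - 16*m^5 + 32*m^4 + 37*m^3 - 158*m^2 + 101*m - 10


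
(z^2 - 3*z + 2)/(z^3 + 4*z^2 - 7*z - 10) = (z - 1)/(z^2 + 6*z + 5)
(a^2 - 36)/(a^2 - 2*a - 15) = (36 - a^2)/(-a^2 + 2*a + 15)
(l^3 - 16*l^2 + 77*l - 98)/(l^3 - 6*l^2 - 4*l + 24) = (l^2 - 14*l + 49)/(l^2 - 4*l - 12)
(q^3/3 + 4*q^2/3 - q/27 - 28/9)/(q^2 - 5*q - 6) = (-9*q^3 - 36*q^2 + q + 84)/(27*(-q^2 + 5*q + 6))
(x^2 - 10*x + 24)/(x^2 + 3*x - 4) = (x^2 - 10*x + 24)/(x^2 + 3*x - 4)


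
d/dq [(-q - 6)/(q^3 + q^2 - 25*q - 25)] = (-q^3 - q^2 + 25*q + (q + 6)*(3*q^2 + 2*q - 25) + 25)/(q^3 + q^2 - 25*q - 25)^2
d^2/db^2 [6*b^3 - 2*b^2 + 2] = 36*b - 4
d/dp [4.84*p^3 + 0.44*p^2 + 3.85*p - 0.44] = 14.52*p^2 + 0.88*p + 3.85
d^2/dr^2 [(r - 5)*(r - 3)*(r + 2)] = 6*r - 12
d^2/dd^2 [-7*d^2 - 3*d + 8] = -14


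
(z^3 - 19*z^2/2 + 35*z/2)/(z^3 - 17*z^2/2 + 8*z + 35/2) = z/(z + 1)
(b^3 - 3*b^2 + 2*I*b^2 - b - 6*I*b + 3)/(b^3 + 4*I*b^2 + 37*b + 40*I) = (b^2 + b*(-3 + I) - 3*I)/(b^2 + 3*I*b + 40)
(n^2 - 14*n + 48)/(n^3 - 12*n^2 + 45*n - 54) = (n - 8)/(n^2 - 6*n + 9)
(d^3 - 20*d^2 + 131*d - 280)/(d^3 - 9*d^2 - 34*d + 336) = (d - 5)/(d + 6)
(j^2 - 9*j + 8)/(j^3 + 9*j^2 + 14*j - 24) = (j - 8)/(j^2 + 10*j + 24)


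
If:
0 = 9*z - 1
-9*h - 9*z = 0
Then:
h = -1/9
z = 1/9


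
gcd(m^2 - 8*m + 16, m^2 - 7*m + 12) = m - 4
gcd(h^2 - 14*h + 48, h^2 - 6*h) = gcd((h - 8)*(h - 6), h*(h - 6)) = h - 6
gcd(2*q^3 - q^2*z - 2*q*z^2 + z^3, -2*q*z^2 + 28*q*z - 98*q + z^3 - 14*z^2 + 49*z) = -2*q + z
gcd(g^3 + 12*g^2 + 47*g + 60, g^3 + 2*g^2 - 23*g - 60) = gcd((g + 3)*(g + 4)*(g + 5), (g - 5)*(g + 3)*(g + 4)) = g^2 + 7*g + 12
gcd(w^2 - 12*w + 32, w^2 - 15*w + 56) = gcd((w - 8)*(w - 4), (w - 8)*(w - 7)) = w - 8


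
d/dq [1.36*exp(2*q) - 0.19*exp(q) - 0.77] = (2.72*exp(q) - 0.19)*exp(q)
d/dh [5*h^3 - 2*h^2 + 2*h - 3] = 15*h^2 - 4*h + 2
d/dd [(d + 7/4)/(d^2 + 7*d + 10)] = (d^2 + 7*d - (2*d + 7)*(4*d + 7)/4 + 10)/(d^2 + 7*d + 10)^2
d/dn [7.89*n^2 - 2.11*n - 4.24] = 15.78*n - 2.11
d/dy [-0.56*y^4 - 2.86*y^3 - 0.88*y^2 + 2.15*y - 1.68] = -2.24*y^3 - 8.58*y^2 - 1.76*y + 2.15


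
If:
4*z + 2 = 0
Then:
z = -1/2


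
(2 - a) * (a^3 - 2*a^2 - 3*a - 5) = -a^4 + 4*a^3 - a^2 - a - 10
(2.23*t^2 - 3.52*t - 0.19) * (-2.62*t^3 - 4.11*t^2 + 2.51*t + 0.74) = -5.8426*t^5 + 0.0571000000000002*t^4 + 20.5623*t^3 - 6.4041*t^2 - 3.0817*t - 0.1406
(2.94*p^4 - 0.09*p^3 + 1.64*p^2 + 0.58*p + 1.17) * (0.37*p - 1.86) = 1.0878*p^5 - 5.5017*p^4 + 0.7742*p^3 - 2.8358*p^2 - 0.6459*p - 2.1762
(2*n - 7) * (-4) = 28 - 8*n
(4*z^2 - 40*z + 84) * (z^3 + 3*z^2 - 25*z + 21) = 4*z^5 - 28*z^4 - 136*z^3 + 1336*z^2 - 2940*z + 1764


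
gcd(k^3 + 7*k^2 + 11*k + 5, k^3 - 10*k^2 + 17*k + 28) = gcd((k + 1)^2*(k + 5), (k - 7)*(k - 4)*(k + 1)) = k + 1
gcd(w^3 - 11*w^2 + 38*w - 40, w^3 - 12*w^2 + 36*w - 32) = w - 2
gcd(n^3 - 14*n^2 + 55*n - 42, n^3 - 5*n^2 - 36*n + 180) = n - 6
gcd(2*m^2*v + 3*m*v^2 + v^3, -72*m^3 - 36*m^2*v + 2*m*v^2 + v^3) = 2*m + v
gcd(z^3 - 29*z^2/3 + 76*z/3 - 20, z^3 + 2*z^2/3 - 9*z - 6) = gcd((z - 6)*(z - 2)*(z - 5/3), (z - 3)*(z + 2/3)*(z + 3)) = 1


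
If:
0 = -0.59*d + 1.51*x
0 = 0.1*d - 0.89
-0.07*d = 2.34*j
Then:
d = 8.90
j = -0.27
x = 3.48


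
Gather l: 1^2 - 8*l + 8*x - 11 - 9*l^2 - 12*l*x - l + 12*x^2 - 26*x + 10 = -9*l^2 + l*(-12*x - 9) + 12*x^2 - 18*x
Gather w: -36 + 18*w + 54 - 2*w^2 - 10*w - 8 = -2*w^2 + 8*w + 10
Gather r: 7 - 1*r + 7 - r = 14 - 2*r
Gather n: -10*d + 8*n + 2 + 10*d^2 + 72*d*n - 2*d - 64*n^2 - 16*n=10*d^2 - 12*d - 64*n^2 + n*(72*d - 8) + 2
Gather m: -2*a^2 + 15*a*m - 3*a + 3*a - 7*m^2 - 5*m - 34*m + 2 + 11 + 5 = -2*a^2 - 7*m^2 + m*(15*a - 39) + 18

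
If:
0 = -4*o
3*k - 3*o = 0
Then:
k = 0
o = 0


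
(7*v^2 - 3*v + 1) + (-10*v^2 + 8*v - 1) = -3*v^2 + 5*v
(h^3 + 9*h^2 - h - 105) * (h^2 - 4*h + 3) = h^5 + 5*h^4 - 34*h^3 - 74*h^2 + 417*h - 315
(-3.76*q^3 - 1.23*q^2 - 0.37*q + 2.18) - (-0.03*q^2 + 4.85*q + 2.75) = -3.76*q^3 - 1.2*q^2 - 5.22*q - 0.57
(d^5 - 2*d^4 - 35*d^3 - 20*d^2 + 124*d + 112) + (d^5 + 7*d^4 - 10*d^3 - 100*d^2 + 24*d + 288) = 2*d^5 + 5*d^4 - 45*d^3 - 120*d^2 + 148*d + 400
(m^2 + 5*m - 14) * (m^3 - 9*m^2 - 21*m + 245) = m^5 - 4*m^4 - 80*m^3 + 266*m^2 + 1519*m - 3430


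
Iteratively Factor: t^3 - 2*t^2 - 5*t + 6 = (t - 1)*(t^2 - t - 6) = (t - 3)*(t - 1)*(t + 2)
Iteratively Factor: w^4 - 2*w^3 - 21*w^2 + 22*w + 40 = (w + 1)*(w^3 - 3*w^2 - 18*w + 40) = (w - 5)*(w + 1)*(w^2 + 2*w - 8) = (w - 5)*(w + 1)*(w + 4)*(w - 2)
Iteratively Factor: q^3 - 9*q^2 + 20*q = (q - 5)*(q^2 - 4*q) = q*(q - 5)*(q - 4)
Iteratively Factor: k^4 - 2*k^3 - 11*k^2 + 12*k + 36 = (k - 3)*(k^3 + k^2 - 8*k - 12) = (k - 3)^2*(k^2 + 4*k + 4) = (k - 3)^2*(k + 2)*(k + 2)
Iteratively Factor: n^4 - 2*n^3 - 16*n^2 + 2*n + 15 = (n - 1)*(n^3 - n^2 - 17*n - 15) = (n - 1)*(n + 1)*(n^2 - 2*n - 15) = (n - 5)*(n - 1)*(n + 1)*(n + 3)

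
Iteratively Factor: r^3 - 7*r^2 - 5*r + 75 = (r - 5)*(r^2 - 2*r - 15) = (r - 5)*(r + 3)*(r - 5)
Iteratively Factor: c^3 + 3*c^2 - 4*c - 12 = (c + 2)*(c^2 + c - 6) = (c - 2)*(c + 2)*(c + 3)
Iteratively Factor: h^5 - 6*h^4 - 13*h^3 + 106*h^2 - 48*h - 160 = (h + 4)*(h^4 - 10*h^3 + 27*h^2 - 2*h - 40) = (h + 1)*(h + 4)*(h^3 - 11*h^2 + 38*h - 40) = (h - 2)*(h + 1)*(h + 4)*(h^2 - 9*h + 20) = (h - 4)*(h - 2)*(h + 1)*(h + 4)*(h - 5)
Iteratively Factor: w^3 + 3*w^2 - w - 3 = (w + 3)*(w^2 - 1) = (w + 1)*(w + 3)*(w - 1)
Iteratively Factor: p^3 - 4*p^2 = (p)*(p^2 - 4*p) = p^2*(p - 4)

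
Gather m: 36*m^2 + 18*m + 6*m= 36*m^2 + 24*m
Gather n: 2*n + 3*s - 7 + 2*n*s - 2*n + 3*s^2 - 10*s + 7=2*n*s + 3*s^2 - 7*s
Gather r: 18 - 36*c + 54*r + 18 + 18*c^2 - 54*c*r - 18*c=18*c^2 - 54*c + r*(54 - 54*c) + 36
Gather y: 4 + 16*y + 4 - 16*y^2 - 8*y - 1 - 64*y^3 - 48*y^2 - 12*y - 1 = -64*y^3 - 64*y^2 - 4*y + 6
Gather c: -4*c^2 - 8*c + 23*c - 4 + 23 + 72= -4*c^2 + 15*c + 91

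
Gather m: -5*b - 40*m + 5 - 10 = -5*b - 40*m - 5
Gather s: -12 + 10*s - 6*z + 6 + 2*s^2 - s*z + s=2*s^2 + s*(11 - z) - 6*z - 6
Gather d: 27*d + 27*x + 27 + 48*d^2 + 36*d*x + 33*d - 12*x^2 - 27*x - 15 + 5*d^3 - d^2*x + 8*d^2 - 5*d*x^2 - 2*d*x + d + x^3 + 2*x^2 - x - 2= 5*d^3 + d^2*(56 - x) + d*(-5*x^2 + 34*x + 61) + x^3 - 10*x^2 - x + 10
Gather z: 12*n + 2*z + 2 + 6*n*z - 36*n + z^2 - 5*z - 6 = -24*n + z^2 + z*(6*n - 3) - 4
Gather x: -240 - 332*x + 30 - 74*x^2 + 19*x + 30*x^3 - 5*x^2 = 30*x^3 - 79*x^2 - 313*x - 210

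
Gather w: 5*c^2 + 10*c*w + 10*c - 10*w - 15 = 5*c^2 + 10*c + w*(10*c - 10) - 15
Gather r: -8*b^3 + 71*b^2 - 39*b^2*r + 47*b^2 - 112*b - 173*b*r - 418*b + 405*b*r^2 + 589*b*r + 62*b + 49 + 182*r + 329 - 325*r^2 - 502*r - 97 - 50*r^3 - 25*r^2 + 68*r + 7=-8*b^3 + 118*b^2 - 468*b - 50*r^3 + r^2*(405*b - 350) + r*(-39*b^2 + 416*b - 252) + 288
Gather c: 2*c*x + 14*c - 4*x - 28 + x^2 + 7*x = c*(2*x + 14) + x^2 + 3*x - 28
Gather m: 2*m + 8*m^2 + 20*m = 8*m^2 + 22*m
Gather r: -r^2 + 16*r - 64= -r^2 + 16*r - 64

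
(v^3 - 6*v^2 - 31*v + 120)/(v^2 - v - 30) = (v^2 - 11*v + 24)/(v - 6)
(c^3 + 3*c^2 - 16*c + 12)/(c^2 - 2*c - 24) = (-c^3 - 3*c^2 + 16*c - 12)/(-c^2 + 2*c + 24)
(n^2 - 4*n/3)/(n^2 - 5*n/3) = (3*n - 4)/(3*n - 5)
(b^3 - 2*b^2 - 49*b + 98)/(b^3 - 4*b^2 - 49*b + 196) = (b - 2)/(b - 4)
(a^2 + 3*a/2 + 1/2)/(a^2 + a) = (a + 1/2)/a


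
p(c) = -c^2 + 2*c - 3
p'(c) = 2 - 2*c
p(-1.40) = -7.76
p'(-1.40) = 4.80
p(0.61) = -2.15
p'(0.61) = 0.78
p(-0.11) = -3.23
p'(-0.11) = 2.22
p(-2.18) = -12.11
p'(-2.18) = 6.36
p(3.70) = -9.29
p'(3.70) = -5.40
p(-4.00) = -27.00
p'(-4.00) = 10.00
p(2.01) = -3.02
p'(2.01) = -2.02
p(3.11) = -6.45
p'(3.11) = -4.22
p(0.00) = -3.00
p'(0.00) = 2.00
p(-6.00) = -51.00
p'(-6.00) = 14.00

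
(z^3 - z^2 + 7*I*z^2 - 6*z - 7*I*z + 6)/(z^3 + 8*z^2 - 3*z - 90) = (z^3 + z^2*(-1 + 7*I) - z*(6 + 7*I) + 6)/(z^3 + 8*z^2 - 3*z - 90)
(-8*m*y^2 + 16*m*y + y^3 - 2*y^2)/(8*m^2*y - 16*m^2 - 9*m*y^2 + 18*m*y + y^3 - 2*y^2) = y/(-m + y)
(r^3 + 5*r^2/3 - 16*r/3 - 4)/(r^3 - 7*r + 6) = (r + 2/3)/(r - 1)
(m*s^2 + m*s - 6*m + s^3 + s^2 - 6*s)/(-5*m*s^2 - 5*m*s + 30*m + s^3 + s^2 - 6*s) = (m + s)/(-5*m + s)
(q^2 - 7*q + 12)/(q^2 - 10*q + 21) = (q - 4)/(q - 7)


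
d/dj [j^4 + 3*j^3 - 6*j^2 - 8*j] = 4*j^3 + 9*j^2 - 12*j - 8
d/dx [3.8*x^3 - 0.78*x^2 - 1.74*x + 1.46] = 11.4*x^2 - 1.56*x - 1.74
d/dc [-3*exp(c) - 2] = -3*exp(c)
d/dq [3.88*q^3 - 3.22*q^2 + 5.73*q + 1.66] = 11.64*q^2 - 6.44*q + 5.73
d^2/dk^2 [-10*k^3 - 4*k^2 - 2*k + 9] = -60*k - 8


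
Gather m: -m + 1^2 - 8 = -m - 7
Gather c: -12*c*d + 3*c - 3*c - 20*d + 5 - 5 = -12*c*d - 20*d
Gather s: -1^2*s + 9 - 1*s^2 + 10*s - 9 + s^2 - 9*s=0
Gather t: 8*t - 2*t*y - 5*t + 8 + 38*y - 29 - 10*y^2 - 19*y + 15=t*(3 - 2*y) - 10*y^2 + 19*y - 6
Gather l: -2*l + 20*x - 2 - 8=-2*l + 20*x - 10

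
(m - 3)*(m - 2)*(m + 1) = m^3 - 4*m^2 + m + 6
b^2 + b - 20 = (b - 4)*(b + 5)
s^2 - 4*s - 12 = (s - 6)*(s + 2)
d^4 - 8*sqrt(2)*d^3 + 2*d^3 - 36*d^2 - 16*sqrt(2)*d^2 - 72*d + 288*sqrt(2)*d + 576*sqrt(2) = (d - 6)*(d + 2)*(d + 6)*(d - 8*sqrt(2))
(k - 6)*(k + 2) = k^2 - 4*k - 12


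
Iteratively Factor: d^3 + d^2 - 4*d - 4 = (d + 2)*(d^2 - d - 2) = (d - 2)*(d + 2)*(d + 1)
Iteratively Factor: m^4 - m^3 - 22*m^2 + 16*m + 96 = (m - 4)*(m^3 + 3*m^2 - 10*m - 24) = (m - 4)*(m - 3)*(m^2 + 6*m + 8) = (m - 4)*(m - 3)*(m + 2)*(m + 4)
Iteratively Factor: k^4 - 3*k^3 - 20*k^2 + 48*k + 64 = (k - 4)*(k^3 + k^2 - 16*k - 16) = (k - 4)*(k + 4)*(k^2 - 3*k - 4) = (k - 4)^2*(k + 4)*(k + 1)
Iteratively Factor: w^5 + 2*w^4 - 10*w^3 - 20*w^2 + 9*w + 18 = (w - 3)*(w^4 + 5*w^3 + 5*w^2 - 5*w - 6) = (w - 3)*(w + 2)*(w^3 + 3*w^2 - w - 3) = (w - 3)*(w + 2)*(w + 3)*(w^2 - 1) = (w - 3)*(w - 1)*(w + 2)*(w + 3)*(w + 1)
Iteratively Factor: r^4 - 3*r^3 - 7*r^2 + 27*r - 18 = (r + 3)*(r^3 - 6*r^2 + 11*r - 6) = (r - 1)*(r + 3)*(r^2 - 5*r + 6) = (r - 2)*(r - 1)*(r + 3)*(r - 3)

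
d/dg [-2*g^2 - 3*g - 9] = -4*g - 3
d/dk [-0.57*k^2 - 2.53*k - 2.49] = -1.14*k - 2.53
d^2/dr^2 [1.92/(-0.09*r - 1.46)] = -0.031104/(0.09*r + 1.46)^3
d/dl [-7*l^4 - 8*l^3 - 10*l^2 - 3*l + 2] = -28*l^3 - 24*l^2 - 20*l - 3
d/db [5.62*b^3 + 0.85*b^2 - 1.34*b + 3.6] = 16.86*b^2 + 1.7*b - 1.34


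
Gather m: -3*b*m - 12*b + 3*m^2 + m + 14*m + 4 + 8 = -12*b + 3*m^2 + m*(15 - 3*b) + 12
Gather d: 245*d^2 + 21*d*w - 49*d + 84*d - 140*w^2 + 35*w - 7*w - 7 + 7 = 245*d^2 + d*(21*w + 35) - 140*w^2 + 28*w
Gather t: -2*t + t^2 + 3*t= t^2 + t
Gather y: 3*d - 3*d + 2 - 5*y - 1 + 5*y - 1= 0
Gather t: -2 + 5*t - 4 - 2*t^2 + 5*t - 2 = -2*t^2 + 10*t - 8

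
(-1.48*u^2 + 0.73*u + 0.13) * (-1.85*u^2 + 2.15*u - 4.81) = 2.738*u^4 - 4.5325*u^3 + 8.4478*u^2 - 3.2318*u - 0.6253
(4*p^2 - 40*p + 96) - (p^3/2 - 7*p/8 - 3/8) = -p^3/2 + 4*p^2 - 313*p/8 + 771/8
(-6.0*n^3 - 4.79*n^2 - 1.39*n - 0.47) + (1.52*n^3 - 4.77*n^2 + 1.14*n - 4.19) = -4.48*n^3 - 9.56*n^2 - 0.25*n - 4.66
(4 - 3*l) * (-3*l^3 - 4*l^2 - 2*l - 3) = 9*l^4 - 10*l^2 + l - 12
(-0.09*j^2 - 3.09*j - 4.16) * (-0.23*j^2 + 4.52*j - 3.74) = 0.0207*j^4 + 0.3039*j^3 - 12.6734*j^2 - 7.2466*j + 15.5584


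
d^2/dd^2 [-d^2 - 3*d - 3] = -2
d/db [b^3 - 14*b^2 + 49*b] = 3*b^2 - 28*b + 49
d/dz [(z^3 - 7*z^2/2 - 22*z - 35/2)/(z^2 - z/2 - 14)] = (4*z^4 - 4*z^3 - 73*z^2 + 532*z + 1197)/(4*z^4 - 4*z^3 - 111*z^2 + 56*z + 784)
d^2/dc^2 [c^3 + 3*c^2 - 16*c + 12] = 6*c + 6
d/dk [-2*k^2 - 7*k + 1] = -4*k - 7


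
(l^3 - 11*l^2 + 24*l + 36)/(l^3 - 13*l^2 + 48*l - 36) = (l + 1)/(l - 1)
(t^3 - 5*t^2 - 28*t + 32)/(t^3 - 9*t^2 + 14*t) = (t^3 - 5*t^2 - 28*t + 32)/(t*(t^2 - 9*t + 14))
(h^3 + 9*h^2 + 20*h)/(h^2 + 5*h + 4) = h*(h + 5)/(h + 1)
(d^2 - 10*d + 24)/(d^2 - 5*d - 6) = (d - 4)/(d + 1)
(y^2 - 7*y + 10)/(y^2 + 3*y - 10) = (y - 5)/(y + 5)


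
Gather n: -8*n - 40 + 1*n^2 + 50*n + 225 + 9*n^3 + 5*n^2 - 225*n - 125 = 9*n^3 + 6*n^2 - 183*n + 60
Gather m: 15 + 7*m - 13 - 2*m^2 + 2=-2*m^2 + 7*m + 4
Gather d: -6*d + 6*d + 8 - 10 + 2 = 0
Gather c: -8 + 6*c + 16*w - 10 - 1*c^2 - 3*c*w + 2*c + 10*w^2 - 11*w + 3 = -c^2 + c*(8 - 3*w) + 10*w^2 + 5*w - 15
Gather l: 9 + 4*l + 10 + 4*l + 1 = 8*l + 20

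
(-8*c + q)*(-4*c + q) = 32*c^2 - 12*c*q + q^2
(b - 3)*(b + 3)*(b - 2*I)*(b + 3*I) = b^4 + I*b^3 - 3*b^2 - 9*I*b - 54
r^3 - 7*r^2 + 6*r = r*(r - 6)*(r - 1)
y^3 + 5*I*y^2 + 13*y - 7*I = (y - I)^2*(y + 7*I)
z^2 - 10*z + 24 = (z - 6)*(z - 4)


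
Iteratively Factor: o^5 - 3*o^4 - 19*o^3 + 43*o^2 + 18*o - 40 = (o - 1)*(o^4 - 2*o^3 - 21*o^2 + 22*o + 40) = (o - 1)*(o + 4)*(o^3 - 6*o^2 + 3*o + 10) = (o - 2)*(o - 1)*(o + 4)*(o^2 - 4*o - 5) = (o - 2)*(o - 1)*(o + 1)*(o + 4)*(o - 5)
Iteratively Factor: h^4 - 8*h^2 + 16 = (h + 2)*(h^3 - 2*h^2 - 4*h + 8) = (h - 2)*(h + 2)*(h^2 - 4) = (h - 2)*(h + 2)^2*(h - 2)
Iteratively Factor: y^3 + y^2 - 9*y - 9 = (y + 1)*(y^2 - 9) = (y - 3)*(y + 1)*(y + 3)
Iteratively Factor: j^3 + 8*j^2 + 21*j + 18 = (j + 3)*(j^2 + 5*j + 6) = (j + 3)^2*(j + 2)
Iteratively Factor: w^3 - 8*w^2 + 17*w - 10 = (w - 5)*(w^2 - 3*w + 2) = (w - 5)*(w - 1)*(w - 2)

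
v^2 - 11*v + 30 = (v - 6)*(v - 5)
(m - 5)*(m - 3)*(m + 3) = m^3 - 5*m^2 - 9*m + 45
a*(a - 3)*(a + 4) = a^3 + a^2 - 12*a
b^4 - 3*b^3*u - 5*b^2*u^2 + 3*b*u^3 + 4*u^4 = (b - 4*u)*(b - u)*(b + u)^2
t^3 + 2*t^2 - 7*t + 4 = (t - 1)^2*(t + 4)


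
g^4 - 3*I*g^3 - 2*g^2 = g^2*(g - 2*I)*(g - I)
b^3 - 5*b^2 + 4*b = b*(b - 4)*(b - 1)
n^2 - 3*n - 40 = (n - 8)*(n + 5)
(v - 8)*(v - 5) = v^2 - 13*v + 40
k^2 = k^2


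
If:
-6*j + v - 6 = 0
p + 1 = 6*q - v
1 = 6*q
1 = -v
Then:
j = -7/6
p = 1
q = 1/6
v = -1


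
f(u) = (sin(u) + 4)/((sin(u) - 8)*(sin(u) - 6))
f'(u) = cos(u)/((sin(u) - 8)*(sin(u) - 6)) - (sin(u) + 4)*cos(u)/((sin(u) - 8)*(sin(u) - 6)^2) - (sin(u) + 4)*cos(u)/((sin(u) - 8)^2*(sin(u) - 6))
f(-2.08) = 0.05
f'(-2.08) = -0.01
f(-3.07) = 0.08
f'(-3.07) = -0.04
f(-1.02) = 0.05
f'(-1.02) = 0.02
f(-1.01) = 0.05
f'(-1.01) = 0.02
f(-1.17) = 0.05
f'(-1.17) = 0.01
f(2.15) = 0.13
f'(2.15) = -0.04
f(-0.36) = 0.07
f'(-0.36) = 0.04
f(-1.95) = 0.05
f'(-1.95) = -0.01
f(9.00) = 0.10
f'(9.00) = -0.05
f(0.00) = 0.08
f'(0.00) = 0.05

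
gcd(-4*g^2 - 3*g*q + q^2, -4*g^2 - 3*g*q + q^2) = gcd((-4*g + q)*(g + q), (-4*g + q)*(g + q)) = -4*g^2 - 3*g*q + q^2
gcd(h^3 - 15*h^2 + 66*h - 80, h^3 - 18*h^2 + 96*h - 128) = h^2 - 10*h + 16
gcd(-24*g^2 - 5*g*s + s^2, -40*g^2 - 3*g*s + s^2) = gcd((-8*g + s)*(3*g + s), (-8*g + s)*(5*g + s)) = -8*g + s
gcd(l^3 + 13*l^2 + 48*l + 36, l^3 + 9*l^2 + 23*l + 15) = l + 1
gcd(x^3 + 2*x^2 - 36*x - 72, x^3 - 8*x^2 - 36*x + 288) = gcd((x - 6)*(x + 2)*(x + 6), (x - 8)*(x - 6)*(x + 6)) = x^2 - 36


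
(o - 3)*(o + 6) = o^2 + 3*o - 18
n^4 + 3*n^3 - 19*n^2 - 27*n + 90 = (n - 3)*(n - 2)*(n + 3)*(n + 5)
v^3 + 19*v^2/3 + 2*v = v*(v + 1/3)*(v + 6)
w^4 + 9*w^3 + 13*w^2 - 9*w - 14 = (w - 1)*(w + 1)*(w + 2)*(w + 7)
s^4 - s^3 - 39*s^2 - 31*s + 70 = (s - 7)*(s - 1)*(s + 2)*(s + 5)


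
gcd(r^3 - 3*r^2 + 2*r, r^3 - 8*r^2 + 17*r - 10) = r^2 - 3*r + 2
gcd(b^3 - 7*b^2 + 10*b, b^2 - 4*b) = b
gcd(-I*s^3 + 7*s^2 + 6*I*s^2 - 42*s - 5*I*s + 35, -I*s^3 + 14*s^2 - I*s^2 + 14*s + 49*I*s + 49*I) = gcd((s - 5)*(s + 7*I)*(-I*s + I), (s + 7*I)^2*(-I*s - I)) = s + 7*I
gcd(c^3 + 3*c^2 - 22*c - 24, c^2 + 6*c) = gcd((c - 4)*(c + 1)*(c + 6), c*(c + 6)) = c + 6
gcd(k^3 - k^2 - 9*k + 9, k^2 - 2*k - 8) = 1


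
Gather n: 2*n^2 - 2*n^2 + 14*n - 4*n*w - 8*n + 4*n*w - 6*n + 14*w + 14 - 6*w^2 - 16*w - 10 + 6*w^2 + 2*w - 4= 0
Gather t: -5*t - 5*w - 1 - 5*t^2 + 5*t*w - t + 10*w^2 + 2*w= -5*t^2 + t*(5*w - 6) + 10*w^2 - 3*w - 1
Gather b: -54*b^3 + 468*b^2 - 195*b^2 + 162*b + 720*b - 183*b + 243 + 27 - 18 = -54*b^3 + 273*b^2 + 699*b + 252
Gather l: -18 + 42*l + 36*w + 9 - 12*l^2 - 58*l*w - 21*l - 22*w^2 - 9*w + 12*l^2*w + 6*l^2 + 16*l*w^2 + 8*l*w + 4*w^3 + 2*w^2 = l^2*(12*w - 6) + l*(16*w^2 - 50*w + 21) + 4*w^3 - 20*w^2 + 27*w - 9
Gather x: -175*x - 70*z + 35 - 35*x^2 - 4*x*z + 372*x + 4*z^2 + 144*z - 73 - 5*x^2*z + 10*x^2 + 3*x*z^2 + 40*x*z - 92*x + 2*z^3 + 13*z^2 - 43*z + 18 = x^2*(-5*z - 25) + x*(3*z^2 + 36*z + 105) + 2*z^3 + 17*z^2 + 31*z - 20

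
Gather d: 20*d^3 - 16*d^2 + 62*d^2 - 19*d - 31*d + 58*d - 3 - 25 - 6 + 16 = 20*d^3 + 46*d^2 + 8*d - 18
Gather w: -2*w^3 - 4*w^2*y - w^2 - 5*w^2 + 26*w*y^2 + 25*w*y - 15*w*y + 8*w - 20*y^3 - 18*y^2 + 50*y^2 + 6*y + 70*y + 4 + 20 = -2*w^3 + w^2*(-4*y - 6) + w*(26*y^2 + 10*y + 8) - 20*y^3 + 32*y^2 + 76*y + 24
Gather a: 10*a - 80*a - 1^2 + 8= 7 - 70*a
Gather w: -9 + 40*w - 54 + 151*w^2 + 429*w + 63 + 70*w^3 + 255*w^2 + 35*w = 70*w^3 + 406*w^2 + 504*w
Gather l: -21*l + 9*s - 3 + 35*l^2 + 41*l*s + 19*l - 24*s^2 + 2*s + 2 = 35*l^2 + l*(41*s - 2) - 24*s^2 + 11*s - 1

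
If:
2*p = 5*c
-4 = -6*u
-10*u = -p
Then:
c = 8/3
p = 20/3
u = 2/3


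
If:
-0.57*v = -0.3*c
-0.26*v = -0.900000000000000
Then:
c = 6.58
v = 3.46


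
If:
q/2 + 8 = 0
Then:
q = -16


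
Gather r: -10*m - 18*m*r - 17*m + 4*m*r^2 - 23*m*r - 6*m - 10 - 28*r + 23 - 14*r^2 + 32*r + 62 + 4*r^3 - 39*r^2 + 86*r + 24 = -33*m + 4*r^3 + r^2*(4*m - 53) + r*(90 - 41*m) + 99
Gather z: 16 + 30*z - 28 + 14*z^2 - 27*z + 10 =14*z^2 + 3*z - 2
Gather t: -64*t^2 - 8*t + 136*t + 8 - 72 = -64*t^2 + 128*t - 64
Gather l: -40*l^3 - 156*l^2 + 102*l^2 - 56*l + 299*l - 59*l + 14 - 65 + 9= -40*l^3 - 54*l^2 + 184*l - 42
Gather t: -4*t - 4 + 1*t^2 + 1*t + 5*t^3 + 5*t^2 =5*t^3 + 6*t^2 - 3*t - 4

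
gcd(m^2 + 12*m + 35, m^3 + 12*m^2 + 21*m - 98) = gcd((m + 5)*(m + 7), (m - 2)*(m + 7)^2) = m + 7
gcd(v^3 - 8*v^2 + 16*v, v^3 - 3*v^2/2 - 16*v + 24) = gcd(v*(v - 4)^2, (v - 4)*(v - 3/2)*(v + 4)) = v - 4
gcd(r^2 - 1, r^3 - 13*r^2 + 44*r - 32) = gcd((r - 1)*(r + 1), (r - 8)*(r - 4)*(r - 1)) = r - 1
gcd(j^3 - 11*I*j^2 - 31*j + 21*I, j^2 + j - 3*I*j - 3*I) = j - 3*I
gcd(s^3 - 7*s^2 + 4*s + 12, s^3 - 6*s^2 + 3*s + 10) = s^2 - s - 2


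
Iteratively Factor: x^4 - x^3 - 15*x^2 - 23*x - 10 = (x + 2)*(x^3 - 3*x^2 - 9*x - 5) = (x + 1)*(x + 2)*(x^2 - 4*x - 5) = (x + 1)^2*(x + 2)*(x - 5)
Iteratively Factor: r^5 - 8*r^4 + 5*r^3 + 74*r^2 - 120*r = (r - 4)*(r^4 - 4*r^3 - 11*r^2 + 30*r) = r*(r - 4)*(r^3 - 4*r^2 - 11*r + 30) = r*(r - 4)*(r - 2)*(r^2 - 2*r - 15) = r*(r - 5)*(r - 4)*(r - 2)*(r + 3)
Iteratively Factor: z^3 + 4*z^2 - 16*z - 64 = (z - 4)*(z^2 + 8*z + 16) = (z - 4)*(z + 4)*(z + 4)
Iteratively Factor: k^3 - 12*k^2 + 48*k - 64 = (k - 4)*(k^2 - 8*k + 16) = (k - 4)^2*(k - 4)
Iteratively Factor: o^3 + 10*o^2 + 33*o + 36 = (o + 3)*(o^2 + 7*o + 12) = (o + 3)^2*(o + 4)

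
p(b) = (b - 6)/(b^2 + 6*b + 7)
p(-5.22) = -3.83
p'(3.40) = 0.05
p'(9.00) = 0.00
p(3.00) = -0.09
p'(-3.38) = -2.61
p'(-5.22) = -5.47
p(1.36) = -0.27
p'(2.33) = 0.09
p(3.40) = -0.07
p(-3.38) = 5.05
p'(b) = (-2*b - 6)*(b - 6)/(b^2 + 6*b + 7)^2 + 1/(b^2 + 6*b + 7)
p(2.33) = -0.14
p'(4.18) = 0.03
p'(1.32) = 0.21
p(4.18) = -0.04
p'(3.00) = 0.06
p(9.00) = 0.02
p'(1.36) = 0.20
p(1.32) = -0.28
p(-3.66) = 6.17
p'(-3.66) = -5.85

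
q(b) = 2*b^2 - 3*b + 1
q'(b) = 4*b - 3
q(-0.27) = 1.96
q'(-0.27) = -4.08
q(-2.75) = 24.38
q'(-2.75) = -14.00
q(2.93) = 9.38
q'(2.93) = 8.72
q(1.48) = 0.94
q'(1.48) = 2.92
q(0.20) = 0.48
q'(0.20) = -2.20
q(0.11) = 0.69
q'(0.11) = -2.56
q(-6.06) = 92.63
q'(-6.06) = -27.24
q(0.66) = -0.11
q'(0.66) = -0.36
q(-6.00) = 91.00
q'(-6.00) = -27.00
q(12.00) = 253.00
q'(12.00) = 45.00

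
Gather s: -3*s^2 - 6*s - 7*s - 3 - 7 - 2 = -3*s^2 - 13*s - 12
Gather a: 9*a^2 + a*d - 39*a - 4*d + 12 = 9*a^2 + a*(d - 39) - 4*d + 12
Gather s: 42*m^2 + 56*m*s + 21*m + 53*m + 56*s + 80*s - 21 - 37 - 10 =42*m^2 + 74*m + s*(56*m + 136) - 68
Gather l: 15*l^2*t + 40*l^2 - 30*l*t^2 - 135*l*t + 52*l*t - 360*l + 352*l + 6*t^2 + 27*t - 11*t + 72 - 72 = l^2*(15*t + 40) + l*(-30*t^2 - 83*t - 8) + 6*t^2 + 16*t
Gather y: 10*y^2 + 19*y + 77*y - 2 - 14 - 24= 10*y^2 + 96*y - 40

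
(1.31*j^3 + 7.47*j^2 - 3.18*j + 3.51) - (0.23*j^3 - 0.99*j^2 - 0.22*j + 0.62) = 1.08*j^3 + 8.46*j^2 - 2.96*j + 2.89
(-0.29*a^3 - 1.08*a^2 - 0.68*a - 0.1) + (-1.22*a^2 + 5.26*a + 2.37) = -0.29*a^3 - 2.3*a^2 + 4.58*a + 2.27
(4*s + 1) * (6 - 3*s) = -12*s^2 + 21*s + 6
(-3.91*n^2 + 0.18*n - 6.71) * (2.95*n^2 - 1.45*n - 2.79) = -11.5345*n^4 + 6.2005*n^3 - 9.1466*n^2 + 9.2273*n + 18.7209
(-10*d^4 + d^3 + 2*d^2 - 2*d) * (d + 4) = -10*d^5 - 39*d^4 + 6*d^3 + 6*d^2 - 8*d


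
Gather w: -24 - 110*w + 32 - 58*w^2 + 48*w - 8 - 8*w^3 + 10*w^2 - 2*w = -8*w^3 - 48*w^2 - 64*w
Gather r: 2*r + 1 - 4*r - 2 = -2*r - 1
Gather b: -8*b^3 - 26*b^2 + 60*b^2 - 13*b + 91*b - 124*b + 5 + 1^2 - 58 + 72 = -8*b^3 + 34*b^2 - 46*b + 20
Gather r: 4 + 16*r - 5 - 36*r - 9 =-20*r - 10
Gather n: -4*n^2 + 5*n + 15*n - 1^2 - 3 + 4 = -4*n^2 + 20*n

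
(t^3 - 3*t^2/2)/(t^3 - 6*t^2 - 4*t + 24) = t^2*(t - 3/2)/(t^3 - 6*t^2 - 4*t + 24)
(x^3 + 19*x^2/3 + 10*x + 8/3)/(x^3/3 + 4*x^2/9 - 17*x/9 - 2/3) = 3*(x^2 + 6*x + 8)/(x^2 + x - 6)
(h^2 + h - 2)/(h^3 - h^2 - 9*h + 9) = (h + 2)/(h^2 - 9)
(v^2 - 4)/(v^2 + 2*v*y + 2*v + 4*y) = (v - 2)/(v + 2*y)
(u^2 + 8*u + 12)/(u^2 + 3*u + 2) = (u + 6)/(u + 1)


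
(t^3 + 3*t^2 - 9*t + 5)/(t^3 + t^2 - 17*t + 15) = (t - 1)/(t - 3)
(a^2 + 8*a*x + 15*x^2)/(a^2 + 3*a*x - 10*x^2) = (-a - 3*x)/(-a + 2*x)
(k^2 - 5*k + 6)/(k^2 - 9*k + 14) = (k - 3)/(k - 7)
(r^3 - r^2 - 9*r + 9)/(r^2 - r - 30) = (-r^3 + r^2 + 9*r - 9)/(-r^2 + r + 30)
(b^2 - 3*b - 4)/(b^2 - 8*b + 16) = (b + 1)/(b - 4)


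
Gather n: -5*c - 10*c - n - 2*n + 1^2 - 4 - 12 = -15*c - 3*n - 15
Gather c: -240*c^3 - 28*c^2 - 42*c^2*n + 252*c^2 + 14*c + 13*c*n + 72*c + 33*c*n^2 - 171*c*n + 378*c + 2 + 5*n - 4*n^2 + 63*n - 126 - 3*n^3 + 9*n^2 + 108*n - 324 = -240*c^3 + c^2*(224 - 42*n) + c*(33*n^2 - 158*n + 464) - 3*n^3 + 5*n^2 + 176*n - 448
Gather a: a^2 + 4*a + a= a^2 + 5*a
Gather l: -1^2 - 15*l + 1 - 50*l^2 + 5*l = -50*l^2 - 10*l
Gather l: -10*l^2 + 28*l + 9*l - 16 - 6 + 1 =-10*l^2 + 37*l - 21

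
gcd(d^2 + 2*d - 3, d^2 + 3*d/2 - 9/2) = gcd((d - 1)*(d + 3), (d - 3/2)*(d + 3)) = d + 3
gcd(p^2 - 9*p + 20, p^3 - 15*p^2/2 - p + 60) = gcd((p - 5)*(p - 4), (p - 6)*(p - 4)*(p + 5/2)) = p - 4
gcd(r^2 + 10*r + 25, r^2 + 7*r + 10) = r + 5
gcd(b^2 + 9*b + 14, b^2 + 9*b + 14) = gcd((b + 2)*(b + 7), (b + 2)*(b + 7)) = b^2 + 9*b + 14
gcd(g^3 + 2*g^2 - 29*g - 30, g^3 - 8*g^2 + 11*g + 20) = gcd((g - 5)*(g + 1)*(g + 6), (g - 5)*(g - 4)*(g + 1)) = g^2 - 4*g - 5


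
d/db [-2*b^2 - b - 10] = -4*b - 1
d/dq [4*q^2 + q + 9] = 8*q + 1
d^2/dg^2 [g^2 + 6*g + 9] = 2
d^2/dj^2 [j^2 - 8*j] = 2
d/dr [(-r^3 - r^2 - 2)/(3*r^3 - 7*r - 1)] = (r*(3*r + 2)*(-3*r^3 + 7*r + 1) + (9*r^2 - 7)*(r^3 + r^2 + 2))/(-3*r^3 + 7*r + 1)^2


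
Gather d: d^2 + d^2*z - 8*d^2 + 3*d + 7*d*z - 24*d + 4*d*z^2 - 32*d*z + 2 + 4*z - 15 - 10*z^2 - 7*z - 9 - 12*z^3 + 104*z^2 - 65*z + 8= d^2*(z - 7) + d*(4*z^2 - 25*z - 21) - 12*z^3 + 94*z^2 - 68*z - 14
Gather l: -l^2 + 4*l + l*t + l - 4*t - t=-l^2 + l*(t + 5) - 5*t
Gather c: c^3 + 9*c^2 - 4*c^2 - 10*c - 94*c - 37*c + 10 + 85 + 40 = c^3 + 5*c^2 - 141*c + 135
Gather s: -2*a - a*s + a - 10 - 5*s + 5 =-a + s*(-a - 5) - 5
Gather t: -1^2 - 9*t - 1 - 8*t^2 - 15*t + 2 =-8*t^2 - 24*t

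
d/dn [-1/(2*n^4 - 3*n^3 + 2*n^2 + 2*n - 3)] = (8*n^3 - 9*n^2 + 4*n + 2)/(2*n^4 - 3*n^3 + 2*n^2 + 2*n - 3)^2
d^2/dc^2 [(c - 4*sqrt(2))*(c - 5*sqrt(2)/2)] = 2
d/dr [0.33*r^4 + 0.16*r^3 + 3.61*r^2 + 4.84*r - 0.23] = 1.32*r^3 + 0.48*r^2 + 7.22*r + 4.84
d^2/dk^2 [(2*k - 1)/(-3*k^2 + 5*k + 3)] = 2*((2*k - 1)*(6*k - 5)^2 + (18*k - 13)*(-3*k^2 + 5*k + 3))/(-3*k^2 + 5*k + 3)^3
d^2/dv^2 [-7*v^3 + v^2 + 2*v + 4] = 2 - 42*v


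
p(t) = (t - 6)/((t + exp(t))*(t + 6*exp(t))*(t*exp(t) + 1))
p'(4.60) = 0.00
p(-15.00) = -0.09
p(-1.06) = 15.35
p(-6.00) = -0.34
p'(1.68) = 0.01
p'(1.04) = 0.07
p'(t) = (t - 6)*(-t*exp(t) - exp(t))/((t + exp(t))*(t + 6*exp(t))*(t*exp(t) + 1)^2) + (t - 6)*(-6*exp(t) - 1)/((t + exp(t))*(t + 6*exp(t))^2*(t*exp(t) + 1)) + (t - 6)*(-exp(t) - 1)/((t + exp(t))^2*(t + 6*exp(t))*(t*exp(t) + 1)) + 1/((t + exp(t))*(t + 6*exp(t))*(t*exp(t) + 1)) = (-(t - 6)*(t + 1)*(t + exp(t))*(t + 6*exp(t))*exp(t) - (t - 6)*(t + exp(t))*(t*exp(t) + 1)*(6*exp(t) + 1) - (t - 6)*(t + 6*exp(t))*(t*exp(t) + 1)*(exp(t) + 1) + (t + exp(t))*(t + 6*exp(t))*(t*exp(t) + 1))/((t + exp(t))^2*(t + 6*exp(t))^2*(t*exp(t) + 1)^2)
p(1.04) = -0.02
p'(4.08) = 0.00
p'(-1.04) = -15.54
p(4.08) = -0.00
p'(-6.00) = -0.09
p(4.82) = -0.00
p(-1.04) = 15.00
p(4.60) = -0.00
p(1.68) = -0.00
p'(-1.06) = -19.09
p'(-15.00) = -0.00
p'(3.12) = 0.00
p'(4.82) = 0.00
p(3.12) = -0.00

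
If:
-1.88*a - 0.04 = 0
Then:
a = -0.02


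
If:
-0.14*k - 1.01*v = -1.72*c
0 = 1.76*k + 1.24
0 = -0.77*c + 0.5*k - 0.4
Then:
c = -0.98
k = -0.70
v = -1.57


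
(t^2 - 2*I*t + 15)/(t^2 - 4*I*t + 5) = (t + 3*I)/(t + I)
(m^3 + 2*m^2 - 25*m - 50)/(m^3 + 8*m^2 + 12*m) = (m^2 - 25)/(m*(m + 6))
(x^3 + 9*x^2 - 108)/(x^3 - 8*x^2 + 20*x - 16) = (x^3 + 9*x^2 - 108)/(x^3 - 8*x^2 + 20*x - 16)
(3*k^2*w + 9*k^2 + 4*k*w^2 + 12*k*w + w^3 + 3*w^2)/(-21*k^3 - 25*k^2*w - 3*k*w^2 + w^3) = (w + 3)/(-7*k + w)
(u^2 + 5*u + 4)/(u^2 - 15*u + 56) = (u^2 + 5*u + 4)/(u^2 - 15*u + 56)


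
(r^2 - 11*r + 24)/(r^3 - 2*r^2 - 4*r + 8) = (r^2 - 11*r + 24)/(r^3 - 2*r^2 - 4*r + 8)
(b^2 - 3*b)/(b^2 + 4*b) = (b - 3)/(b + 4)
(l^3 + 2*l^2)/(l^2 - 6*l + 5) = l^2*(l + 2)/(l^2 - 6*l + 5)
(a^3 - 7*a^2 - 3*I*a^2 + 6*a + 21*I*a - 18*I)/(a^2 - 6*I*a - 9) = (a^2 - 7*a + 6)/(a - 3*I)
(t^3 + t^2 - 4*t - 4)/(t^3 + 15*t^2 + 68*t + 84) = (t^2 - t - 2)/(t^2 + 13*t + 42)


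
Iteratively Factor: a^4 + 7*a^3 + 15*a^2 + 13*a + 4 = (a + 1)*(a^3 + 6*a^2 + 9*a + 4) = (a + 1)*(a + 4)*(a^2 + 2*a + 1) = (a + 1)^2*(a + 4)*(a + 1)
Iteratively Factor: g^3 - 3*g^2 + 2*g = (g - 1)*(g^2 - 2*g) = g*(g - 1)*(g - 2)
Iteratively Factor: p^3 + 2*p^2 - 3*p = (p + 3)*(p^2 - p) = p*(p + 3)*(p - 1)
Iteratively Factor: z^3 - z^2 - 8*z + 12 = (z + 3)*(z^2 - 4*z + 4) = (z - 2)*(z + 3)*(z - 2)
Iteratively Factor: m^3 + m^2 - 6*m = (m + 3)*(m^2 - 2*m) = (m - 2)*(m + 3)*(m)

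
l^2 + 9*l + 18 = (l + 3)*(l + 6)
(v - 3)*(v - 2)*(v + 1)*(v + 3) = v^4 - v^3 - 11*v^2 + 9*v + 18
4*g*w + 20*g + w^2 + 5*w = (4*g + w)*(w + 5)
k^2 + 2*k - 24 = (k - 4)*(k + 6)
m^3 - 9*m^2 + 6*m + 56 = (m - 7)*(m - 4)*(m + 2)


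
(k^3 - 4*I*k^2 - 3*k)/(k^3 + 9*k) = (k - I)/(k + 3*I)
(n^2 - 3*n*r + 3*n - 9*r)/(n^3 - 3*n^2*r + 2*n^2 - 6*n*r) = (n + 3)/(n*(n + 2))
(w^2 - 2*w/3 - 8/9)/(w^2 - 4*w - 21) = (-9*w^2 + 6*w + 8)/(9*(-w^2 + 4*w + 21))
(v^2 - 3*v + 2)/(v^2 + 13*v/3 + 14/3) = 3*(v^2 - 3*v + 2)/(3*v^2 + 13*v + 14)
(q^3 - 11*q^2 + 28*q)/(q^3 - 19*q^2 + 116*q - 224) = q/(q - 8)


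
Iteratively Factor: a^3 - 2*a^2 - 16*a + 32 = (a - 4)*(a^2 + 2*a - 8) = (a - 4)*(a - 2)*(a + 4)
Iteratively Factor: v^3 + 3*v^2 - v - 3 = (v + 3)*(v^2 - 1) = (v + 1)*(v + 3)*(v - 1)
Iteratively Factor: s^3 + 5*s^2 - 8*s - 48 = (s + 4)*(s^2 + s - 12) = (s - 3)*(s + 4)*(s + 4)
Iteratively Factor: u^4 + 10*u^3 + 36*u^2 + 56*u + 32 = (u + 2)*(u^3 + 8*u^2 + 20*u + 16) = (u + 2)^2*(u^2 + 6*u + 8) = (u + 2)^2*(u + 4)*(u + 2)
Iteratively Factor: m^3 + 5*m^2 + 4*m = (m + 1)*(m^2 + 4*m) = (m + 1)*(m + 4)*(m)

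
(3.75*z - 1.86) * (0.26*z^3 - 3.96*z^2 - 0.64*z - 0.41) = 0.975*z^4 - 15.3336*z^3 + 4.9656*z^2 - 0.3471*z + 0.7626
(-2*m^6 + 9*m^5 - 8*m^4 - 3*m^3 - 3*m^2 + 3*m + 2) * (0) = 0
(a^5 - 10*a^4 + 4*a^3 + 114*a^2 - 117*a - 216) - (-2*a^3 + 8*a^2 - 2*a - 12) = a^5 - 10*a^4 + 6*a^3 + 106*a^2 - 115*a - 204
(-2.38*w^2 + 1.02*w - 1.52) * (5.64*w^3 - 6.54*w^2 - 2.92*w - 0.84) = -13.4232*w^5 + 21.318*w^4 - 8.294*w^3 + 8.9616*w^2 + 3.5816*w + 1.2768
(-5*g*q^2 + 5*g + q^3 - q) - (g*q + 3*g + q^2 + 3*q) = -5*g*q^2 - g*q + 2*g + q^3 - q^2 - 4*q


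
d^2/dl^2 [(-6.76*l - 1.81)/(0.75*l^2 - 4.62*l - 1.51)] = ((1.5*l - 4.62)*(3.0*l - 9.24)*(6.76*l + 1.81) + (30.42*l - 59.7474)*(-0.75*l^2 + 4.62*l + 1.51))/(-0.75*l^2 + 4.62*l + 1.51)^3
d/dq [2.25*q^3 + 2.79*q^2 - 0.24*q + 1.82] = 6.75*q^2 + 5.58*q - 0.24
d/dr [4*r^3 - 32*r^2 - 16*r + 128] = 12*r^2 - 64*r - 16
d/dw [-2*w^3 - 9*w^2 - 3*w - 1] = -6*w^2 - 18*w - 3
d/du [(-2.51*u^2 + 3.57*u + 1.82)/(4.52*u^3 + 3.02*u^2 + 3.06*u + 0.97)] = (11.3452*u^4 - 32.2728*u^3 - 43.1412*u^2 - 15.8622*u - 2.1063)/(20.4304*u^6 + 27.3008*u^5 + 36.7828*u^4 + 27.2512*u^3 + 15.2224*u^2 + 5.9364*u + 0.9409)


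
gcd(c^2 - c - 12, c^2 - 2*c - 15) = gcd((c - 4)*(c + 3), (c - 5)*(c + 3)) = c + 3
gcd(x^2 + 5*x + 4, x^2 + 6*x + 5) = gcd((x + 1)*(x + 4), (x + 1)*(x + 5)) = x + 1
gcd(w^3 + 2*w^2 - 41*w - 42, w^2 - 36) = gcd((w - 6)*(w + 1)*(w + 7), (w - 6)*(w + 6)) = w - 6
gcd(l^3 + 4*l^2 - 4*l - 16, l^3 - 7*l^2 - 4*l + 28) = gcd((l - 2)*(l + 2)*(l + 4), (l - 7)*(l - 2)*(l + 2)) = l^2 - 4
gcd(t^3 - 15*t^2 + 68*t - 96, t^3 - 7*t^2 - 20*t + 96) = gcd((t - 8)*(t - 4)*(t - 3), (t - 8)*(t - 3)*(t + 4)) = t^2 - 11*t + 24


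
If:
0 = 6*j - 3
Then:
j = 1/2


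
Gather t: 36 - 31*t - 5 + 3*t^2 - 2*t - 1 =3*t^2 - 33*t + 30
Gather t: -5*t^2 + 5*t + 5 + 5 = -5*t^2 + 5*t + 10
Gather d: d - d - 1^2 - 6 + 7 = 0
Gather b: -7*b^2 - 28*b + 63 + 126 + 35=-7*b^2 - 28*b + 224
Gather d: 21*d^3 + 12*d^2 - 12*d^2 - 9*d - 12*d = 21*d^3 - 21*d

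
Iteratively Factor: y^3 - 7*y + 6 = (y - 1)*(y^2 + y - 6) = (y - 2)*(y - 1)*(y + 3)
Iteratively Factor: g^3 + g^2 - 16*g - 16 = (g + 1)*(g^2 - 16) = (g + 1)*(g + 4)*(g - 4)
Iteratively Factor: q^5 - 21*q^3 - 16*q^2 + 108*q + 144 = (q + 3)*(q^4 - 3*q^3 - 12*q^2 + 20*q + 48) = (q - 4)*(q + 3)*(q^3 + q^2 - 8*q - 12) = (q - 4)*(q - 3)*(q + 3)*(q^2 + 4*q + 4) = (q - 4)*(q - 3)*(q + 2)*(q + 3)*(q + 2)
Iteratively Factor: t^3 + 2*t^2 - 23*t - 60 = (t + 3)*(t^2 - t - 20) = (t - 5)*(t + 3)*(t + 4)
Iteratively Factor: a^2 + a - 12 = (a + 4)*(a - 3)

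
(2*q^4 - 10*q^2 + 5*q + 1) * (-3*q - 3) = -6*q^5 - 6*q^4 + 30*q^3 + 15*q^2 - 18*q - 3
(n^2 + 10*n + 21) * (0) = 0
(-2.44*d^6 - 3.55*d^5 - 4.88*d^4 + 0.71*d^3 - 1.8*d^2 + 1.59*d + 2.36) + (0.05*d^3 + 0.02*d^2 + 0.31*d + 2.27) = -2.44*d^6 - 3.55*d^5 - 4.88*d^4 + 0.76*d^3 - 1.78*d^2 + 1.9*d + 4.63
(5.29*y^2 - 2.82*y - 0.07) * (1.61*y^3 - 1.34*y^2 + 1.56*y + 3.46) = 8.5169*y^5 - 11.6288*y^4 + 11.9185*y^3 + 13.998*y^2 - 9.8664*y - 0.2422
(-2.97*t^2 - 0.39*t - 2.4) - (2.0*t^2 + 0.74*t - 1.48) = -4.97*t^2 - 1.13*t - 0.92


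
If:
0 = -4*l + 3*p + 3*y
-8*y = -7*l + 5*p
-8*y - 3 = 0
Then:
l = -27/8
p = -33/8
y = -3/8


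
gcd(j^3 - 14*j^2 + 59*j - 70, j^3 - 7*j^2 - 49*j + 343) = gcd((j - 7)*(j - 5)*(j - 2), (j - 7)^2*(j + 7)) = j - 7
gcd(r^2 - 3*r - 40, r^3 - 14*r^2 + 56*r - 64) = r - 8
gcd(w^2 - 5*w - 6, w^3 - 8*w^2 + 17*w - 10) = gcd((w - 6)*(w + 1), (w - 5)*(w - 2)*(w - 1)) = 1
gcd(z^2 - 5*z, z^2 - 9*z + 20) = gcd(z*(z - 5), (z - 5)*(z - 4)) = z - 5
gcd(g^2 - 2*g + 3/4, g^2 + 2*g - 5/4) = g - 1/2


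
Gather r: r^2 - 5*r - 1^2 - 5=r^2 - 5*r - 6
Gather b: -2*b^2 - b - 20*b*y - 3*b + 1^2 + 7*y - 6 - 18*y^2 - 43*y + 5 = -2*b^2 + b*(-20*y - 4) - 18*y^2 - 36*y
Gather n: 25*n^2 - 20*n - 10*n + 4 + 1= 25*n^2 - 30*n + 5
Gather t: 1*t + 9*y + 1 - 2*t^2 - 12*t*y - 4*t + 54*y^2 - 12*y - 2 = -2*t^2 + t*(-12*y - 3) + 54*y^2 - 3*y - 1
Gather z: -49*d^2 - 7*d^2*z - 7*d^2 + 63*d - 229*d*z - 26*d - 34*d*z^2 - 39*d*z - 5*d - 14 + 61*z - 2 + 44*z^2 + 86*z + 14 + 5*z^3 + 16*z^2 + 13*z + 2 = -56*d^2 + 32*d + 5*z^3 + z^2*(60 - 34*d) + z*(-7*d^2 - 268*d + 160)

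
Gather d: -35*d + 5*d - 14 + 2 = -30*d - 12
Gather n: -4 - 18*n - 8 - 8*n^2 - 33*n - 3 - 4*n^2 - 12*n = -12*n^2 - 63*n - 15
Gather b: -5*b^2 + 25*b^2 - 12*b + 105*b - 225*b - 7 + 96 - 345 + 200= 20*b^2 - 132*b - 56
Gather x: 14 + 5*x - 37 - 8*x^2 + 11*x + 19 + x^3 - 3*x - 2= x^3 - 8*x^2 + 13*x - 6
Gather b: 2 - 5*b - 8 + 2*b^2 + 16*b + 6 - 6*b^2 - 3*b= -4*b^2 + 8*b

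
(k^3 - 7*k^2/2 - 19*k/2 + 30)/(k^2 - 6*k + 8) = (2*k^2 + k - 15)/(2*(k - 2))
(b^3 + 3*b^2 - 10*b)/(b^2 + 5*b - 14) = b*(b + 5)/(b + 7)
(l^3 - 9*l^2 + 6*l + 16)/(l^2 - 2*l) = l - 7 - 8/l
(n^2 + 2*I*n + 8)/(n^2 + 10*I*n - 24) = (n - 2*I)/(n + 6*I)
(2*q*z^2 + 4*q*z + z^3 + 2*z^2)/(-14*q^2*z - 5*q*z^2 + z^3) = (z + 2)/(-7*q + z)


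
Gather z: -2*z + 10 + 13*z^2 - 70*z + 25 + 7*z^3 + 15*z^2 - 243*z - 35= 7*z^3 + 28*z^2 - 315*z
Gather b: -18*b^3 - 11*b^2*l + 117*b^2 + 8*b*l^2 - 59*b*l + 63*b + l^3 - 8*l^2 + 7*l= -18*b^3 + b^2*(117 - 11*l) + b*(8*l^2 - 59*l + 63) + l^3 - 8*l^2 + 7*l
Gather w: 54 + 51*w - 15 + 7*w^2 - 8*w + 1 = 7*w^2 + 43*w + 40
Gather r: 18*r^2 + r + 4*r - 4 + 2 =18*r^2 + 5*r - 2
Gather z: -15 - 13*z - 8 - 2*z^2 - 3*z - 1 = -2*z^2 - 16*z - 24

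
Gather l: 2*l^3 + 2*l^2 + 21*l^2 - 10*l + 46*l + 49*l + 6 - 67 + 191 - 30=2*l^3 + 23*l^2 + 85*l + 100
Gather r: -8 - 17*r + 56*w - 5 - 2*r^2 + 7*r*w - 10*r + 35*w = -2*r^2 + r*(7*w - 27) + 91*w - 13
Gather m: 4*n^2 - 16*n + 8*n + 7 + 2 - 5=4*n^2 - 8*n + 4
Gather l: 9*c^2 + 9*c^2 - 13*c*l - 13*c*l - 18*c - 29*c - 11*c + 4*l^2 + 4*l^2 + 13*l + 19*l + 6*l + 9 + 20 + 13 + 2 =18*c^2 - 58*c + 8*l^2 + l*(38 - 26*c) + 44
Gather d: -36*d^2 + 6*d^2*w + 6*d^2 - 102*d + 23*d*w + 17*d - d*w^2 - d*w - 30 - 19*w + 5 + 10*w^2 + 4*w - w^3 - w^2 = d^2*(6*w - 30) + d*(-w^2 + 22*w - 85) - w^3 + 9*w^2 - 15*w - 25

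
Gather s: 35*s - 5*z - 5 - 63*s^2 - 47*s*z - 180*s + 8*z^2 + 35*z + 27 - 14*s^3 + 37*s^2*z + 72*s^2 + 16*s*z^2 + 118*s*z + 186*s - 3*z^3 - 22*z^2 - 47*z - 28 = -14*s^3 + s^2*(37*z + 9) + s*(16*z^2 + 71*z + 41) - 3*z^3 - 14*z^2 - 17*z - 6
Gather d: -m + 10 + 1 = 11 - m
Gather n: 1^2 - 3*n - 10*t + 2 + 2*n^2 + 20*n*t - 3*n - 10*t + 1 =2*n^2 + n*(20*t - 6) - 20*t + 4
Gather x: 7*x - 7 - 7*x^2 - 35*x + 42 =-7*x^2 - 28*x + 35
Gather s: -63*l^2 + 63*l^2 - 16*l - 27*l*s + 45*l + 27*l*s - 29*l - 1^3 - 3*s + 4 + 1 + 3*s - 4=0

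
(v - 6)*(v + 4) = v^2 - 2*v - 24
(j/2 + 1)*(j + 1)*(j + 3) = j^3/2 + 3*j^2 + 11*j/2 + 3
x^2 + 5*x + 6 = (x + 2)*(x + 3)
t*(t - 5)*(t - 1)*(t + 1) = t^4 - 5*t^3 - t^2 + 5*t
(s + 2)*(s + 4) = s^2 + 6*s + 8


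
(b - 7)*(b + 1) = b^2 - 6*b - 7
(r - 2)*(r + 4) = r^2 + 2*r - 8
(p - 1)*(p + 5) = p^2 + 4*p - 5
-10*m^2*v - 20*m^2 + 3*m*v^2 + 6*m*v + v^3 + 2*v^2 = (-2*m + v)*(5*m + v)*(v + 2)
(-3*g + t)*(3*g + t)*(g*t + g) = -9*g^3*t - 9*g^3 + g*t^3 + g*t^2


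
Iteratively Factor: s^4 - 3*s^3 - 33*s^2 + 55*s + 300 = (s + 4)*(s^3 - 7*s^2 - 5*s + 75) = (s - 5)*(s + 4)*(s^2 - 2*s - 15) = (s - 5)^2*(s + 4)*(s + 3)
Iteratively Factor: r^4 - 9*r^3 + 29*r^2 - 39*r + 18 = (r - 3)*(r^3 - 6*r^2 + 11*r - 6) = (r - 3)*(r - 2)*(r^2 - 4*r + 3) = (r - 3)*(r - 2)*(r - 1)*(r - 3)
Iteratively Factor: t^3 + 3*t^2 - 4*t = (t - 1)*(t^2 + 4*t) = (t - 1)*(t + 4)*(t)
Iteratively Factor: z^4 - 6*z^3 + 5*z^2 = (z - 5)*(z^3 - z^2) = z*(z - 5)*(z^2 - z) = z*(z - 5)*(z - 1)*(z)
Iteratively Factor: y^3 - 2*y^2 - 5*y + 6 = (y - 1)*(y^2 - y - 6) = (y - 1)*(y + 2)*(y - 3)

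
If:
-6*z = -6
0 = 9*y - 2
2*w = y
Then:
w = 1/9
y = 2/9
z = 1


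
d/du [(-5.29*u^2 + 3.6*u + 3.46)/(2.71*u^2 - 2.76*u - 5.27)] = (4.8444*u^2 + 37.0034*u - 9.4224)/(7.3441*u^4 - 14.9592*u^3 - 20.9458*u^2 + 29.0904*u + 27.7729)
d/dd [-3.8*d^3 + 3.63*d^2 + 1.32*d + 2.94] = -11.4*d^2 + 7.26*d + 1.32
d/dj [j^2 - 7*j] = 2*j - 7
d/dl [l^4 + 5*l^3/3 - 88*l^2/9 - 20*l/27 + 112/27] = 4*l^3 + 5*l^2 - 176*l/9 - 20/27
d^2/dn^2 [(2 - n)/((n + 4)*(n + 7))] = 2*(-n^3 + 6*n^2 + 150*n + 494)/(n^6 + 33*n^5 + 447*n^4 + 3179*n^3 + 12516*n^2 + 25872*n + 21952)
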